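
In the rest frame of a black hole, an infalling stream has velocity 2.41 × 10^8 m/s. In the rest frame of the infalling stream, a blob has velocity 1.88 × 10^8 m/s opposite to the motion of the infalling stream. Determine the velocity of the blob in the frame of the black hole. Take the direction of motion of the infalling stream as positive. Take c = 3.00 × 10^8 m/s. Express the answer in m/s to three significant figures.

+1.07 × 10^8 m/s

In units of c (dividing by 3.00 × 10^8 m/s): v = 0.803, u' = -0.627.
u = (u' + v)/(1 + u'v/c²):
u = (-0.627 + 0.803) / (1 + (-0.627)·0.803) = 0.1767/0.4966 = 0.3558
Converting back: u = 0.3558 × 3.00 × 10^8 m/s.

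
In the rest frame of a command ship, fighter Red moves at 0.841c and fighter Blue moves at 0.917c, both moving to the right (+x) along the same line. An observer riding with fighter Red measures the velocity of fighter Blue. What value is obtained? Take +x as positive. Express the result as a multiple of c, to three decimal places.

β_A = 0.841, β_B = 0.917.
Transform to A's frame with the inverse velocity-addition law: u' = (u − v)/(1 − uv/c²), taking u = β_B and v = β_A.
u' = (0.917 − 0.841) / (1 − (0.841)(0.917)) = 0.0760/0.2288 = 0.3322.

+0.332c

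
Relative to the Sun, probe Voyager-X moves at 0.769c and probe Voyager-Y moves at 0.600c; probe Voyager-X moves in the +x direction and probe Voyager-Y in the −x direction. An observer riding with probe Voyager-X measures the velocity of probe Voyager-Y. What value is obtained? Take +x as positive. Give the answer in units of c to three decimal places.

β_A = 0.769, β_B = -0.600.
Transform to A's frame with the inverse velocity-addition law: u' = (u − v)/(1 − uv/c²), taking u = β_B and v = β_A.
u' = (-0.600 − 0.769) / (1 − (0.769)(-0.600)) = -1.3690/1.4614 = -0.9368.

-0.937c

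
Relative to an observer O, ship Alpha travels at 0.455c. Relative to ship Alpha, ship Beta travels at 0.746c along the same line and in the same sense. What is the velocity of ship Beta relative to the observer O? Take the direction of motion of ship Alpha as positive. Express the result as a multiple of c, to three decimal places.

0.897c

With v = 0.455 and u' = 0.746 (in units of c),
u = (u' + v)/(1 + u'v/c²):
u = (0.746 + 0.455) / (1 + 0.746·0.455) = 1.2010/1.3394 = 0.8967
(Galilean addition would give +1.201c, exceeding c.)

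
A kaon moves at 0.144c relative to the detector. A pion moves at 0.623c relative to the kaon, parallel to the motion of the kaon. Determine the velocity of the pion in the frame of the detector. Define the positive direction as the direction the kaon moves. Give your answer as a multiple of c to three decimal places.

With v = 0.144 and u' = 0.623 (in units of c),
u = (u' + v)/(1 + u'v/c²):
u = (0.623 + 0.144) / (1 + 0.623·0.144) = 0.7670/1.0897 = 0.7039

0.704c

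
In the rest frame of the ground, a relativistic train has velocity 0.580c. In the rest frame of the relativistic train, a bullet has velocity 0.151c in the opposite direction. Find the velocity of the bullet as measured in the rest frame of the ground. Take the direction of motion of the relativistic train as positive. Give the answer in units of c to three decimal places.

+0.470c

With v = 0.580 and u' = -0.151 (in units of c),
u = (u' + v)/(1 + u'v/c²):
u = (-0.151 + 0.580) / (1 + (-0.151)·0.580) = 0.4290/0.9124 = 0.4702
(Galilean addition would give +0.429c.)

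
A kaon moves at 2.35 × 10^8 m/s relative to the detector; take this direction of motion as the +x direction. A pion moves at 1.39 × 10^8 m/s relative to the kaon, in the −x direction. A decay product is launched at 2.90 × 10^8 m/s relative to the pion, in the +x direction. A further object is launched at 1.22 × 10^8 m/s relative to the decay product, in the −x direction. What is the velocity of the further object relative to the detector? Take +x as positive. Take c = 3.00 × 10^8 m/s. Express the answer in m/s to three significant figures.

+2.92 × 10^8 m/s

Apply u = (u' + v)/(1 + u'v/c²) successively, working outward toward the detector.
(Dividing each given speed by c = 3.00 × 10^8 m/s to work in units of c.)
Start: velocity of the kaon relative to the detector = 0.7833c.
Compose with the pion (u' = -0.463 in the kaon frame): u_1 = (-0.463 + 0.783) / (1 + (-0.463)·0.783) = 0.3200/0.6371 = 0.5023.
Compose with the decay product (u' = 0.967 in the pion frame): u_2 = (0.967 + 0.502) / (1 + 0.967·0.502) = 1.4690/1.4856 = 0.9888.
Compose with the further object (u' = -0.407 in the decay product frame): u_3 = (-0.407 + 0.989) / (1 + (-0.407)·0.989) = 0.5822/0.5979 = 0.9737.
So u = 0.9737 × 3.00 × 10^8 m/s.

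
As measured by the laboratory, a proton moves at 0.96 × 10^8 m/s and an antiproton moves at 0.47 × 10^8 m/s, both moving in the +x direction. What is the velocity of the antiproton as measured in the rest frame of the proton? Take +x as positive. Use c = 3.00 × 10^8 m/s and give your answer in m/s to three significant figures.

β_A = 0.320, β_B = 0.157 (dividing each by c = 3.00 × 10^8 m/s).
Transform to A's frame with the inverse velocity-addition law: u' = (u − v)/(1 − uv/c²), taking u = β_B and v = β_A.
u' = (0.157 − 0.320) / (1 − (0.320)(0.157)) = -0.1633/0.9499 = -0.1720.
u' = -0.1720 × 3.00 × 10^8 m/s.

-5.16 × 10^7 m/s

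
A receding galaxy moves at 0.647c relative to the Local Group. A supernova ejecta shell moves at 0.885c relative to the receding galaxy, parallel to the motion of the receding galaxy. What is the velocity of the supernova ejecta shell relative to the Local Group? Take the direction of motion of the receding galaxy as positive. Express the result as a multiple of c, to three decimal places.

0.974c

With v = 0.647 and u' = 0.885 (in units of c),
u = (u' + v)/(1 + u'v/c²):
u = (0.885 + 0.647) / (1 + 0.885·0.647) = 1.5320/1.5726 = 0.9742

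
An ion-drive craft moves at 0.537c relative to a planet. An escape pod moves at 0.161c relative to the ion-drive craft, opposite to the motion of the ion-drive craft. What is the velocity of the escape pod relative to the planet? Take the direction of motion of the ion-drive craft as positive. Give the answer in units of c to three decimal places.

With v = 0.537 and u' = -0.161 (in units of c),
u = (u' + v)/(1 + u'v/c²):
u = (-0.161 + 0.537) / (1 + (-0.161)·0.537) = 0.3760/0.9135 = 0.4116
(Galilean addition would give +0.376c.)

+0.412c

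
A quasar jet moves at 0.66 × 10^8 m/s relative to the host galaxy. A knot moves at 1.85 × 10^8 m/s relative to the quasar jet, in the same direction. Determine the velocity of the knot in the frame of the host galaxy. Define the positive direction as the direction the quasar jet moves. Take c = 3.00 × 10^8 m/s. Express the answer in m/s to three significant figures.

2.21 × 10^8 m/s

In units of c (dividing by 3.00 × 10^8 m/s): v = 0.220, u' = 0.617.
u = (u' + v)/(1 + u'v/c²):
u = (0.617 + 0.220) / (1 + 0.617·0.220) = 0.8367/1.1357 = 0.7367
Converting back: u = 0.7367 × 3.00 × 10^8 m/s.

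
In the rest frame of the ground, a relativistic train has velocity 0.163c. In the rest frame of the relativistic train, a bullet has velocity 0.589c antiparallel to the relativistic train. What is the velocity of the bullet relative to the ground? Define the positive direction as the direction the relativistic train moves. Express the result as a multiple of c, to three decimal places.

With v = 0.163 and u' = -0.589 (in units of c),
u = (u' + v)/(1 + u'v/c²):
u = (-0.589 + 0.163) / (1 + (-0.589)·0.163) = -0.4260/0.9040 = -0.4712

-0.471c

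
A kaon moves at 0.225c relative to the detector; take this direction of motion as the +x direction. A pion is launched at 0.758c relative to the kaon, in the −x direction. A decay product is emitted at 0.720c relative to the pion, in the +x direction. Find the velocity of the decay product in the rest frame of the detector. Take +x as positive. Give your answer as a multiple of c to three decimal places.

+0.144c

Apply u = (u' + v)/(1 + u'v/c²) successively, working outward toward the detector.
Start: velocity of the kaon relative to the detector = 0.2250c.
Compose with the pion (u' = -0.758 in the kaon frame): u_1 = (-0.758 + 0.225) / (1 + (-0.758)·0.225) = -0.5330/0.8295 = -0.6426.
Compose with the decay product (u' = 0.720 in the pion frame): u_2 = (0.720 + (-0.643)) / (1 + 0.720·(-0.643)) = 0.0774/0.5373 = 0.1441.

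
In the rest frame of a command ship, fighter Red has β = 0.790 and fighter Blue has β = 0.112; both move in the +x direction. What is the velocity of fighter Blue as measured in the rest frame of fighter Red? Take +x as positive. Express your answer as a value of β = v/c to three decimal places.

β_A = 0.790, β_B = 0.112.
Transform to A's frame with the inverse velocity-addition law: u' = (u − v)/(1 − uv/c²), taking u = β_B and v = β_A.
u' = (0.112 − 0.790) / (1 − (0.790)(0.112)) = -0.6780/0.9115 = -0.7438.

β = -0.744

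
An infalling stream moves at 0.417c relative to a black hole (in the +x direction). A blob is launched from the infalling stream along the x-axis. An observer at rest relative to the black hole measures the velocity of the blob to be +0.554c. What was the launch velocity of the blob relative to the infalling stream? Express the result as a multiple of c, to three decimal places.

Invert the composition law: u' = (u − v)/(1 − uv/c²).
u' = (0.554 − 0.417) / (1 − (0.554)(0.417)) = 0.1370/0.7690 = 0.1782.

+0.178c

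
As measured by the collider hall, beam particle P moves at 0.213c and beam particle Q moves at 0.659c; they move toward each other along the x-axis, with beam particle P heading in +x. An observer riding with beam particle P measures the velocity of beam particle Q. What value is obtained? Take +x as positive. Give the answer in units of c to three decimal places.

-0.765c

β_A = 0.213, β_B = -0.659.
Transform to A's frame with the inverse velocity-addition law: u' = (u − v)/(1 − uv/c²), taking u = β_B and v = β_A.
u' = (-0.659 − 0.213) / (1 − (0.213)(-0.659)) = -0.8720/1.1404 = -0.7647.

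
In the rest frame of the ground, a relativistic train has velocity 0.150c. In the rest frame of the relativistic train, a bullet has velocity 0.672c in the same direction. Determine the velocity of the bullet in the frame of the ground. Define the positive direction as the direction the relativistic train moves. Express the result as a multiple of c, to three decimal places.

0.747c

With v = 0.150 and u' = 0.672 (in units of c),
u = (u' + v)/(1 + u'v/c²):
u = (0.672 + 0.150) / (1 + 0.672·0.150) = 0.8220/1.1008 = 0.7467
(Galilean addition would give +0.822c.)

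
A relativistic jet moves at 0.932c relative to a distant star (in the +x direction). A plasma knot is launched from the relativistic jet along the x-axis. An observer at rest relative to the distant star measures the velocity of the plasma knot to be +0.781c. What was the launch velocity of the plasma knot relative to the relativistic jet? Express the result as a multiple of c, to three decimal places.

Invert the composition law: u' = (u − v)/(1 − uv/c²).
u' = (0.781 − 0.932) / (1 − (0.781)(0.932)) = -0.1510/0.2721 = -0.5549.

-0.555c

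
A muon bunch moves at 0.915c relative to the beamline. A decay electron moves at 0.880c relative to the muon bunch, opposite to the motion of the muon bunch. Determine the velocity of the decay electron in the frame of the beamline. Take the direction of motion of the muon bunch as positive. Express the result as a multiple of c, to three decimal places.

With v = 0.915 and u' = -0.880 (in units of c),
u = (u' + v)/(1 + u'v/c²):
u = (-0.880 + 0.915) / (1 + (-0.880)·0.915) = 0.0350/0.1948 = 0.1797
(Galilean addition would give +0.035c.)

+0.180c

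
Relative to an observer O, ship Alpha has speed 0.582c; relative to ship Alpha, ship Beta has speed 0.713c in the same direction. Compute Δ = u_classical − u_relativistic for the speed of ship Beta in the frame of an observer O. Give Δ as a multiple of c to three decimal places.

Galilean: u_cl = 0.713 + 0.582 = 1.2950.
Relativistic: u_rel = (0.713 + 0.582) / (1 + 0.713·0.582) = 1.2950/1.4150 = 0.9152.
Δ = 1.2950 − 0.9152 = 0.3798.
(The classical prediction exceeds c; the relativistic result does not.)

Δ = 0.380c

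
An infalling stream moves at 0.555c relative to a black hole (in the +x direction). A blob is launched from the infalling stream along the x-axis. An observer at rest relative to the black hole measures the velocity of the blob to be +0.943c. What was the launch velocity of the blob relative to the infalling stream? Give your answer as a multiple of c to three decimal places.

Invert the composition law: u' = (u − v)/(1 − uv/c²).
u' = (0.943 − 0.555) / (1 − (0.943)(0.555)) = 0.3880/0.4766 = 0.8140.

+0.814c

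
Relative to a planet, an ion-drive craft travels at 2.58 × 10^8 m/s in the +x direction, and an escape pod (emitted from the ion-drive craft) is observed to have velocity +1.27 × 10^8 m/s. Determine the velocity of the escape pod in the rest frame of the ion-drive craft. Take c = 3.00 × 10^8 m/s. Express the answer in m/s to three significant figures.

v = 0.860c, u = 0.423c.
Invert the composition law: u' = (u − v)/(1 − uv/c²).
u' = (0.423 − 0.860) / (1 − (0.423)(0.860)) = -0.4367/0.6359 = -0.6867.
u' = -0.6867 × 3.00 × 10^8 m/s.

-2.06 × 10^8 m/s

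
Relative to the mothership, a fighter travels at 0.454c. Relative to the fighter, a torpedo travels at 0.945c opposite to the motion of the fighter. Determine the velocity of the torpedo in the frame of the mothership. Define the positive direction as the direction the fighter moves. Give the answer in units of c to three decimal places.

With v = 0.454 and u' = -0.945 (in units of c),
u = (u' + v)/(1 + u'v/c²):
u = (-0.945 + 0.454) / (1 + (-0.945)·0.454) = -0.4910/0.5710 = -0.8599

-0.860c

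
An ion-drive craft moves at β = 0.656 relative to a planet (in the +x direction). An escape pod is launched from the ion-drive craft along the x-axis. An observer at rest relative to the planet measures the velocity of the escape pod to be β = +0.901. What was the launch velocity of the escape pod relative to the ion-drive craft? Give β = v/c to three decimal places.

β = +0.599

Invert the composition law: u' = (u − v)/(1 − uv/c²).
u' = (0.901 − 0.656) / (1 − (0.901)(0.656)) = 0.2450/0.4089 = 0.5991.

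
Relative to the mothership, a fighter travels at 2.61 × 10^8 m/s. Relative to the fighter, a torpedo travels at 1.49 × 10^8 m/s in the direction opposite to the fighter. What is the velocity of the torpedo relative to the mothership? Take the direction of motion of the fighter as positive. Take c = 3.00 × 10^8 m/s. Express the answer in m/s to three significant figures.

+1.97 × 10^8 m/s

In units of c (dividing by 3.00 × 10^8 m/s): v = 0.870, u' = -0.497.
u = (u' + v)/(1 + u'v/c²):
u = (-0.497 + 0.870) / (1 + (-0.497)·0.870) = 0.3733/0.5679 = 0.6574
Converting back: u = 0.6574 × 3.00 × 10^8 m/s.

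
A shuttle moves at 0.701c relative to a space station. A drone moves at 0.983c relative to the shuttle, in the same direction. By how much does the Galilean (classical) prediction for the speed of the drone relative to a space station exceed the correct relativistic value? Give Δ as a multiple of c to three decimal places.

Δ = 0.687c

Galilean: u_cl = 0.983 + 0.701 = 1.6840.
Relativistic: u_rel = (0.983 + 0.701) / (1 + 0.983·0.701) = 1.6840/1.6891 = 0.9970.
Δ = 1.6840 − 0.9970 = 0.6870.
(The classical prediction exceeds c; the relativistic result does not.)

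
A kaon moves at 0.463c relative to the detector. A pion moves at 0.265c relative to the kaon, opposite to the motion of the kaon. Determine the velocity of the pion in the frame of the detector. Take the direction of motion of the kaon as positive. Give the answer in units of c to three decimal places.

With v = 0.463 and u' = -0.265 (in units of c),
u = (u' + v)/(1 + u'v/c²):
u = (-0.265 + 0.463) / (1 + (-0.265)·0.463) = 0.1980/0.8773 = 0.2257
(Galilean addition would give +0.198c.)

+0.226c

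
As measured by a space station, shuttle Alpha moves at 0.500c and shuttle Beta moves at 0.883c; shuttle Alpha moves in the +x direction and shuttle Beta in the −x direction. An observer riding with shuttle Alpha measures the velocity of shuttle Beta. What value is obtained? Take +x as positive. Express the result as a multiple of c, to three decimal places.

β_A = 0.500, β_B = -0.883.
Transform to A's frame with the inverse velocity-addition law: u' = (u − v)/(1 − uv/c²), taking u = β_B and v = β_A.
u' = (-0.883 − 0.500) / (1 − (0.500)(-0.883)) = -1.3830/1.4415 = -0.9594.

-0.959c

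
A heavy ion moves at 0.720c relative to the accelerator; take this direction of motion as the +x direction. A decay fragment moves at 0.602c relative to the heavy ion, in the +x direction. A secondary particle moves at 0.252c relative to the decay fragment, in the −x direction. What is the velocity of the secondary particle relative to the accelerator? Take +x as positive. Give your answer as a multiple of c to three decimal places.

+0.873c

Apply u = (u' + v)/(1 + u'v/c²) successively, working outward toward the accelerator.
Start: velocity of the heavy ion relative to the accelerator = 0.7200c.
Compose with the decay fragment (u' = 0.602 in the heavy ion frame): u_1 = (0.602 + 0.720) / (1 + 0.602·0.720) = 1.3220/1.4334 = 0.9223.
Compose with the secondary particle (u' = -0.252 in the decay fragment frame): u_2 = (-0.252 + 0.922) / (1 + (-0.252)·0.922) = 0.6703/0.7676 = 0.8732.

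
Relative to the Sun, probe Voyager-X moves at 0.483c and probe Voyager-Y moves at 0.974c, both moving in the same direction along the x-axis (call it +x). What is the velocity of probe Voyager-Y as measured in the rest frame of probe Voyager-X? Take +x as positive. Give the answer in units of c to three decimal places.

+0.927c

β_A = 0.483, β_B = 0.974.
Transform to A's frame with the inverse velocity-addition law: u' = (u − v)/(1 − uv/c²), taking u = β_B and v = β_A.
u' = (0.974 − 0.483) / (1 − (0.483)(0.974)) = 0.4910/0.5296 = 0.9272.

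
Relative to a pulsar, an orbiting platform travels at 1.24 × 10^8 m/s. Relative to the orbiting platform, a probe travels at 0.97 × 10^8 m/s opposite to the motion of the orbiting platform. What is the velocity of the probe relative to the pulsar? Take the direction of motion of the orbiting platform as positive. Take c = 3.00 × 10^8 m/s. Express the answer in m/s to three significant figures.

+3.12 × 10^7 m/s

In units of c (dividing by 3.00 × 10^8 m/s): v = 0.413, u' = -0.323.
u = (u' + v)/(1 + u'v/c²):
u = (-0.323 + 0.413) / (1 + (-0.323)·0.413) = 0.0900/0.8664 = 0.1039
Converting back: u = 0.1039 × 3.00 × 10^8 m/s.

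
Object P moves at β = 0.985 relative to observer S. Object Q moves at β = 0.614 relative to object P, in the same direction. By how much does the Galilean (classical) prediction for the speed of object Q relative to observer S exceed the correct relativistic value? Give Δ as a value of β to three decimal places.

Δ = 0.603

Galilean: u_cl = 0.614 + 0.985 = 1.5990.
Relativistic: u_rel = (0.614 + 0.985) / (1 + 0.614·0.985) = 1.5990/1.6048 = 0.9964.
Δ = 1.5990 − 0.9964 = 0.6026.
(The classical prediction exceeds c; the relativistic result does not.)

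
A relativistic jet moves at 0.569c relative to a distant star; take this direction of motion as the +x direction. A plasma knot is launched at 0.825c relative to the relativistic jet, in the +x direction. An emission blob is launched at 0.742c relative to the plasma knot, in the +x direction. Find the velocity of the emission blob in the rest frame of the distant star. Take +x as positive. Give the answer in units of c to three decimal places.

0.992c

Apply u = (u' + v)/(1 + u'v/c²) successively, working outward toward the distant star.
Start: velocity of the relativistic jet relative to the distant star = 0.5690c.
Compose with the plasma knot (u' = 0.825 in the relativistic jet frame): u_1 = (0.825 + 0.569) / (1 + 0.825·0.569) = 1.3940/1.4694 = 0.9487.
Compose with the emission blob (u' = 0.742 in the plasma knot frame): u_2 = (0.742 + 0.949) / (1 + 0.742·0.949) = 1.6907/1.7039 = 0.9922.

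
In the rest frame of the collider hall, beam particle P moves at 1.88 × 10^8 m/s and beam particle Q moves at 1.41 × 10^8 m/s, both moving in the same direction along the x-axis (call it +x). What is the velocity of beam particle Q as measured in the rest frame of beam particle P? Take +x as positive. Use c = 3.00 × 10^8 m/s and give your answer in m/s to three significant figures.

β_A = 0.627, β_B = 0.470 (dividing each by c = 3.00 × 10^8 m/s).
Transform to A's frame with the inverse velocity-addition law: u' = (u − v)/(1 − uv/c²), taking u = β_B and v = β_A.
u' = (0.470 − 0.627) / (1 − (0.627)(0.470)) = -0.1567/0.7055 = -0.2221.
u' = -0.2221 × 3.00 × 10^8 m/s.

-6.66 × 10^7 m/s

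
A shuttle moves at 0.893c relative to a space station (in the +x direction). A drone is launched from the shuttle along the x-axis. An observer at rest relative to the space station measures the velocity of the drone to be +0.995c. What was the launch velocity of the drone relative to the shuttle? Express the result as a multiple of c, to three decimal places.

+0.915c

Invert the composition law: u' = (u − v)/(1 − uv/c²).
u' = (0.995 − 0.893) / (1 − (0.995)(0.893)) = 0.1020/0.1115 = 0.9151.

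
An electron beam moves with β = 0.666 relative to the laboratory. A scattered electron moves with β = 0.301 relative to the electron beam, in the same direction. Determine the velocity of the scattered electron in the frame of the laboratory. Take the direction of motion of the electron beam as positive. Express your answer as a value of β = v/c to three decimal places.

With v = 0.666 and u' = 0.301 (in units of c),
u = (u' + v)/(1 + u'v/c²):
u = (0.301 + 0.666) / (1 + 0.301·0.666) = 0.9670/1.2005 = 0.8055
(Galilean addition would give +0.967c.)

β = 0.806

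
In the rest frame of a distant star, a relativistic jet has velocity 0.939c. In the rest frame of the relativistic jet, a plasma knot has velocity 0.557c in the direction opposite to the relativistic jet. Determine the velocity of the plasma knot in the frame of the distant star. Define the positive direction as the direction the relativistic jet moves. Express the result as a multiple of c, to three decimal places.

+0.801c

With v = 0.939 and u' = -0.557 (in units of c),
u = (u' + v)/(1 + u'v/c²):
u = (-0.557 + 0.939) / (1 + (-0.557)·0.939) = 0.3820/0.4770 = 0.8009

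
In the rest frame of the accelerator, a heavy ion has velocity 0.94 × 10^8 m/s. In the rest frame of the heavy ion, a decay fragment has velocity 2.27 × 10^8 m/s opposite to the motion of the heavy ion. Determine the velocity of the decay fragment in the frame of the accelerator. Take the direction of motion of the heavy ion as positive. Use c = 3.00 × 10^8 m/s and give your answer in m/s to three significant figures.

In units of c (dividing by 3.00 × 10^8 m/s): v = 0.313, u' = -0.757.
u = (u' + v)/(1 + u'v/c²):
u = (-0.757 + 0.313) / (1 + (-0.757)·0.313) = -0.4433/0.7629 = -0.5811
Converting back: u = -0.5811 × 3.00 × 10^8 m/s.

-1.74 × 10^8 m/s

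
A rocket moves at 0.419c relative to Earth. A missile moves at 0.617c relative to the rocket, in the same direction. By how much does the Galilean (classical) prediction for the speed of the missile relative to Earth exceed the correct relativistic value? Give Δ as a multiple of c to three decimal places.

Δ = 0.213c

Galilean: u_cl = 0.617 + 0.419 = 1.0360.
Relativistic: u_rel = (0.617 + 0.419) / (1 + 0.617·0.419) = 1.0360/1.2585 = 0.8232.
Δ = 1.0360 − 0.8232 = 0.2128.
(The classical prediction exceeds c; the relativistic result does not.)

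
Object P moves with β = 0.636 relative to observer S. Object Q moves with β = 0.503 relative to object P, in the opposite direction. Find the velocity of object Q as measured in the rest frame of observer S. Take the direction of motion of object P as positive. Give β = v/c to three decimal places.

With v = 0.636 and u' = -0.503 (in units of c),
u = (u' + v)/(1 + u'v/c²):
u = (-0.503 + 0.636) / (1 + (-0.503)·0.636) = 0.1330/0.6801 = 0.1956
(Galilean addition would give +0.133c.)

β = +0.196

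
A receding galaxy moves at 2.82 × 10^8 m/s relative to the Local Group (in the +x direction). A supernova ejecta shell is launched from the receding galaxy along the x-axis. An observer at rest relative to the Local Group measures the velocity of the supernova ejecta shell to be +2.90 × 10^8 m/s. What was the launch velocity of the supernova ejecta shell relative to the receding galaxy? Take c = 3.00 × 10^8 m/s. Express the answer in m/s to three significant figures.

v = 0.940c, u = 0.967c.
Invert the composition law: u' = (u − v)/(1 − uv/c²).
u' = (0.967 − 0.940) / (1 − (0.967)(0.940)) = 0.0267/0.0913 = 0.2920.
u' = 0.2920 × 3.00 × 10^8 m/s.

+8.76 × 10^7 m/s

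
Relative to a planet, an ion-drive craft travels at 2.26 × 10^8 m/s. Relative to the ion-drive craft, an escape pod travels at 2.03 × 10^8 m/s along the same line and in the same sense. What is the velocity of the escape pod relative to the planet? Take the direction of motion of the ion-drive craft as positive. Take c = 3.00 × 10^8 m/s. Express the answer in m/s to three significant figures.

In units of c (dividing by 3.00 × 10^8 m/s): v = 0.753, u' = 0.677.
u = (u' + v)/(1 + u'v/c²):
u = (0.677 + 0.753) / (1 + 0.677·0.753) = 1.4300/1.5098 = 0.9472
Converting back: u = 0.9472 × 3.00 × 10^8 m/s.

2.84 × 10^8 m/s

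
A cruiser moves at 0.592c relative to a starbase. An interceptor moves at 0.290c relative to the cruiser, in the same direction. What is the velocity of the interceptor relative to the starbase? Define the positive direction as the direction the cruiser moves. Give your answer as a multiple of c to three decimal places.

With v = 0.592 and u' = 0.290 (in units of c),
u = (u' + v)/(1 + u'v/c²):
u = (0.290 + 0.592) / (1 + 0.290·0.592) = 0.8820/1.1717 = 0.7528
(Galilean addition would give +0.882c.)

0.753c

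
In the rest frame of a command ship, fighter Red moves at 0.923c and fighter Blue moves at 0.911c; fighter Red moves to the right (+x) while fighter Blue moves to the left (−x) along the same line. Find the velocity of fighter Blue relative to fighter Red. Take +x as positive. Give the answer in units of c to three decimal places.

-0.996c

β_A = 0.923, β_B = -0.911.
Transform to A's frame with the inverse velocity-addition law: u' = (u − v)/(1 − uv/c²), taking u = β_B and v = β_A.
u' = (-0.911 − 0.923) / (1 − (0.923)(-0.911)) = -1.8340/1.8409 = -0.9963.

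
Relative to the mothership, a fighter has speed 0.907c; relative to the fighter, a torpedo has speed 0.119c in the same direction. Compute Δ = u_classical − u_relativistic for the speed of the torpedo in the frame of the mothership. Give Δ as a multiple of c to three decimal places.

Δ = 0.100c

Galilean: u_cl = 0.119 + 0.907 = 1.0260.
Relativistic: u_rel = (0.119 + 0.907) / (1 + 0.119·0.907) = 1.0260/1.1079 = 0.9260.
Δ = 1.0260 − 0.9260 = 0.1000.
(The classical prediction exceeds c; the relativistic result does not.)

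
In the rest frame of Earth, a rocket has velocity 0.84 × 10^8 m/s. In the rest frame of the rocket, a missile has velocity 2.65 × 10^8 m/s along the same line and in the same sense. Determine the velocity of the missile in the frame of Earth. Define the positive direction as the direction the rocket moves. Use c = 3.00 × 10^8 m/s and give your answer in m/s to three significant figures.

2.80 × 10^8 m/s

In units of c (dividing by 3.00 × 10^8 m/s): v = 0.280, u' = 0.883.
u = (u' + v)/(1 + u'v/c²):
u = (0.883 + 0.280) / (1 + 0.883·0.280) = 1.1633/1.2473 = 0.9327
(Galilean addition would give +1.163c, exceeding c.)
Converting back: u = 0.9327 × 3.00 × 10^8 m/s.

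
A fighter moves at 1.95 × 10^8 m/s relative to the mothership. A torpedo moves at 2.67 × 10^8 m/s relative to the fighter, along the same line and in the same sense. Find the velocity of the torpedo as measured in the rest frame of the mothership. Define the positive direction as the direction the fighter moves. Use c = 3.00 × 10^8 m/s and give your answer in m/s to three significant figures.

2.93 × 10^8 m/s

In units of c (dividing by 3.00 × 10^8 m/s): v = 0.650, u' = 0.890.
u = (u' + v)/(1 + u'v/c²):
u = (0.890 + 0.650) / (1 + 0.890·0.650) = 1.5400/1.5785 = 0.9756
(Galilean addition would give +1.540c, exceeding c.)
Converting back: u = 0.9756 × 3.00 × 10^8 m/s.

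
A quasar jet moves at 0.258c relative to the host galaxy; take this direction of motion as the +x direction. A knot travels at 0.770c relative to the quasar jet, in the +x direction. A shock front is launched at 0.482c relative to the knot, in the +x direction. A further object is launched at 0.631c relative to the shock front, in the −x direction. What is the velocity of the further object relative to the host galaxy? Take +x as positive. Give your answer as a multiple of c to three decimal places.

+0.788c

Apply u = (u' + v)/(1 + u'v/c²) successively, working outward toward the host galaxy.
Start: velocity of the quasar jet relative to the host galaxy = 0.2580c.
Compose with the knot (u' = 0.770 in the quasar jet frame): u_1 = (0.770 + 0.258) / (1 + 0.770·0.258) = 1.0280/1.1987 = 0.8576.
Compose with the shock front (u' = 0.482 in the knot frame): u_2 = (0.482 + 0.858) / (1 + 0.482·0.858) = 1.3396/1.4134 = 0.9478.
Compose with the further object (u' = -0.631 in the shock front frame): u_3 = (-0.631 + 0.948) / (1 + (-0.631)·0.948) = 0.3168/0.4019 = 0.7883.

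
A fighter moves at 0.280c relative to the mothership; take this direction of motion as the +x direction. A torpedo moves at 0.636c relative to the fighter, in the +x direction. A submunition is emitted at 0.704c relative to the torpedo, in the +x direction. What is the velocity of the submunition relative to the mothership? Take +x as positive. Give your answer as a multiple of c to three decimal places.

Apply u = (u' + v)/(1 + u'v/c²) successively, working outward toward the mothership.
Start: velocity of the fighter relative to the mothership = 0.2800c.
Compose with the torpedo (u' = 0.636 in the fighter frame): u_1 = (0.636 + 0.280) / (1 + 0.636·0.280) = 0.9160/1.1781 = 0.7775.
Compose with the submunition (u' = 0.704 in the torpedo frame): u_2 = (0.704 + 0.778) / (1 + 0.704·0.778) = 1.4815/1.5474 = 0.9574.

0.957c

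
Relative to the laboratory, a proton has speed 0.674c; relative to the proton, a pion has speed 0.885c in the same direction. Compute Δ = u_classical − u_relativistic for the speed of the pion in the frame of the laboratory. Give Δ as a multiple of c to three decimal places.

Δ = 0.582c

Galilean: u_cl = 0.885 + 0.674 = 1.5590.
Relativistic: u_rel = (0.885 + 0.674) / (1 + 0.885·0.674) = 1.5590/1.5965 = 0.9765.
Δ = 1.5590 − 0.9765 = 0.5825.
(The classical prediction exceeds c; the relativistic result does not.)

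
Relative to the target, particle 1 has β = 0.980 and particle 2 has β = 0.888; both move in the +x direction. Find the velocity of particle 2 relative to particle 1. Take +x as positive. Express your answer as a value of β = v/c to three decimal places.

β_A = 0.980, β_B = 0.888.
Transform to A's frame with the inverse velocity-addition law: u' = (u − v)/(1 − uv/c²), taking u = β_B and v = β_A.
u' = (0.888 − 0.980) / (1 − (0.980)(0.888)) = -0.0920/0.1298 = -0.7090.

β = -0.709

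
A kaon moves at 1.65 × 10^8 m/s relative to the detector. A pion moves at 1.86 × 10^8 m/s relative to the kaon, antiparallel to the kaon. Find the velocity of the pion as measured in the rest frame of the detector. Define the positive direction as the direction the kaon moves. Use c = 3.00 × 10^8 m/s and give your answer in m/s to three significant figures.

In units of c (dividing by 3.00 × 10^8 m/s): v = 0.550, u' = -0.620.
u = (u' + v)/(1 + u'v/c²):
u = (-0.620 + 0.550) / (1 + (-0.620)·0.550) = -0.0700/0.6590 = -0.1062
Converting back: u = -0.1062 × 3.00 × 10^8 m/s.

-3.19 × 10^7 m/s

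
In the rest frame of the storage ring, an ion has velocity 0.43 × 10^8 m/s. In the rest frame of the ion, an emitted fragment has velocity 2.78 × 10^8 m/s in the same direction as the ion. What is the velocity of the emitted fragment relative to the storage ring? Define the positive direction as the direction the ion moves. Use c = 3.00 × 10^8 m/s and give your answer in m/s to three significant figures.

2.83 × 10^8 m/s

In units of c (dividing by 3.00 × 10^8 m/s): v = 0.143, u' = 0.927.
u = (u' + v)/(1 + u'v/c²):
u = (0.927 + 0.143) / (1 + 0.927·0.143) = 1.0700/1.1328 = 0.9445
(Galilean addition would give +1.070c, exceeding c.)
Converting back: u = 0.9445 × 3.00 × 10^8 m/s.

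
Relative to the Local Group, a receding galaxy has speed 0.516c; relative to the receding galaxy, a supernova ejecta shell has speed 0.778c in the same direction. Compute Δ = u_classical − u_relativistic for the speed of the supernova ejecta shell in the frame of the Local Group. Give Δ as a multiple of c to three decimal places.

Galilean: u_cl = 0.778 + 0.516 = 1.2940.
Relativistic: u_rel = (0.778 + 0.516) / (1 + 0.778·0.516) = 1.2940/1.4014 = 0.9233.
Δ = 1.2940 − 0.9233 = 0.3707.
(The classical prediction exceeds c; the relativistic result does not.)

Δ = 0.371c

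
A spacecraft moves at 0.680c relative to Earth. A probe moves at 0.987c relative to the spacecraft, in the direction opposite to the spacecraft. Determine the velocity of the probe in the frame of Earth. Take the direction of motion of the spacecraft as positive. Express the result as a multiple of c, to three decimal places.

-0.934c

With v = 0.680 and u' = -0.987 (in units of c),
u = (u' + v)/(1 + u'v/c²):
u = (-0.987 + 0.680) / (1 + (-0.987)·0.680) = -0.3070/0.3288 = -0.9336
(Galilean addition would give -0.307c.)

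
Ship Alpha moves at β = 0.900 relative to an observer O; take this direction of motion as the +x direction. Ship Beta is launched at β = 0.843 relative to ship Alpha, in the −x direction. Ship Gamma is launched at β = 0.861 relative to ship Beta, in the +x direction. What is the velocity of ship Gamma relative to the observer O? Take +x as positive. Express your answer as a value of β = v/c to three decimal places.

Apply u = (u' + v)/(1 + u'v/c²) successively, working outward toward the observer O.
Start: velocity of ship Alpha relative to the observer O = 0.9000c.
Compose with ship Beta (u' = -0.843 in ship Alpha frame): u_1 = (-0.843 + 0.900) / (1 + (-0.843)·0.900) = 0.0570/0.2413 = 0.2362.
Compose with ship Gamma (u' = 0.861 in ship Beta frame): u_2 = (0.861 + 0.236) / (1 + 0.861·0.236) = 1.0972/1.2034 = 0.9118.

β = +0.912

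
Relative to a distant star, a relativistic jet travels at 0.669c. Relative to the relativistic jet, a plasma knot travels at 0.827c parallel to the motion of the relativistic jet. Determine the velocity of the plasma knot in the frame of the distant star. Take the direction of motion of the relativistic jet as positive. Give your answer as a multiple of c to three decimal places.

With v = 0.669 and u' = 0.827 (in units of c),
u = (u' + v)/(1 + u'v/c²):
u = (0.827 + 0.669) / (1 + 0.827·0.669) = 1.4960/1.5533 = 0.9631

0.963c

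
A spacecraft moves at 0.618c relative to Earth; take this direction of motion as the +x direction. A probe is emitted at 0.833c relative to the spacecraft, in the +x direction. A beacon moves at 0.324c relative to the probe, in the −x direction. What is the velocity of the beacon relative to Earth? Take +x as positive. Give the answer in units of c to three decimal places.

+0.919c

Apply u = (u' + v)/(1 + u'v/c²) successively, working outward toward Earth.
Start: velocity of the spacecraft relative to Earth = 0.6180c.
Compose with the probe (u' = 0.833 in the spacecraft frame): u_1 = (0.833 + 0.618) / (1 + 0.833·0.618) = 1.4510/1.5148 = 0.9579.
Compose with the beacon (u' = -0.324 in the probe frame): u_2 = (-0.324 + 0.958) / (1 + (-0.324)·0.958) = 0.6339/0.6896 = 0.9191.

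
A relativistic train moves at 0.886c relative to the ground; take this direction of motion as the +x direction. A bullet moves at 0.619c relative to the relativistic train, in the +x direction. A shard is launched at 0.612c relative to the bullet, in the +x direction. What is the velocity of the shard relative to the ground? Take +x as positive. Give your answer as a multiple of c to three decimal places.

Apply u = (u' + v)/(1 + u'v/c²) successively, working outward toward the ground.
Start: velocity of the relativistic train relative to the ground = 0.8860c.
Compose with the bullet (u' = 0.619 in the relativistic train frame): u_1 = (0.619 + 0.886) / (1 + 0.619·0.886) = 1.5050/1.5484 = 0.9719.
Compose with the shard (u' = 0.612 in the bullet frame): u_2 = (0.612 + 0.972) / (1 + 0.612·0.972) = 1.5839/1.5948 = 0.9932.

0.993c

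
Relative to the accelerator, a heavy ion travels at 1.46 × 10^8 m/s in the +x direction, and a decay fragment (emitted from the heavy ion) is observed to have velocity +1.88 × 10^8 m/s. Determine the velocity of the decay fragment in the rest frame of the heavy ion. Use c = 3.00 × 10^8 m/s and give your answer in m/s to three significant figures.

v = 0.487c, u = 0.627c.
Invert the composition law: u' = (u − v)/(1 − uv/c²).
u' = (0.627 − 0.487) / (1 − (0.627)(0.487)) = 0.1400/0.6950 = 0.2014.
u' = 0.2014 × 3.00 × 10^8 m/s.

+6.04 × 10^7 m/s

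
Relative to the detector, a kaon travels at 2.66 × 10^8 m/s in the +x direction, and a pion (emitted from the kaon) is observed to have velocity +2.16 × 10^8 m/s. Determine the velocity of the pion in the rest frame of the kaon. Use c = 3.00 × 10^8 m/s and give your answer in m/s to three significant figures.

v = 0.887c, u = 0.720c.
Invert the composition law: u' = (u − v)/(1 − uv/c²).
u' = (0.720 − 0.887) / (1 − (0.720)(0.887)) = -0.1667/0.3616 = -0.4609.
u' = -0.4609 × 3.00 × 10^8 m/s.

-1.38 × 10^8 m/s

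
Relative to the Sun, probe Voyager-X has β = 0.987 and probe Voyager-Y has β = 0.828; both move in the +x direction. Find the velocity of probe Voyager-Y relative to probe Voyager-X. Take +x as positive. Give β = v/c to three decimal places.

β_A = 0.987, β_B = 0.828.
Transform to A's frame with the inverse velocity-addition law: u' = (u − v)/(1 − uv/c²), taking u = β_B and v = β_A.
u' = (0.828 − 0.987) / (1 − (0.987)(0.828)) = -0.1590/0.1828 = -0.8700.

β = -0.870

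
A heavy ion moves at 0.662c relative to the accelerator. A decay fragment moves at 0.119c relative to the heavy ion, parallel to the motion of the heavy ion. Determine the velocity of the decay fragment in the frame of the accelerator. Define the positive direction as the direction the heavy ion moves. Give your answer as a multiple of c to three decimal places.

With v = 0.662 and u' = 0.119 (in units of c),
u = (u' + v)/(1 + u'v/c²):
u = (0.119 + 0.662) / (1 + 0.119·0.662) = 0.7810/1.0788 = 0.7240
(Galilean addition would give +0.781c.)

0.724c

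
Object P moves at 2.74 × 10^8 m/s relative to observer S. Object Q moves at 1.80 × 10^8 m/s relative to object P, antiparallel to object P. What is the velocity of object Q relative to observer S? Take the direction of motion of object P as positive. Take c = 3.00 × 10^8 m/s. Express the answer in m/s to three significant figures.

+2.08 × 10^8 m/s

In units of c (dividing by 3.00 × 10^8 m/s): v = 0.913, u' = -0.600.
u = (u' + v)/(1 + u'v/c²):
u = (-0.600 + 0.913) / (1 + (-0.600)·0.913) = 0.3133/0.4520 = 0.6932
Converting back: u = 0.6932 × 3.00 × 10^8 m/s.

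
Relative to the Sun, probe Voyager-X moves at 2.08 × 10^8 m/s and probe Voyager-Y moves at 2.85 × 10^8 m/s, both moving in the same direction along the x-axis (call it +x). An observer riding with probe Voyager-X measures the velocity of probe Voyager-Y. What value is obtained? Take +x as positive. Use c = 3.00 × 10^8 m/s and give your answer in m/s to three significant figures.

+2.26 × 10^8 m/s

β_A = 0.693, β_B = 0.950 (dividing each by c = 3.00 × 10^8 m/s).
Transform to A's frame with the inverse velocity-addition law: u' = (u − v)/(1 − uv/c²), taking u = β_B and v = β_A.
u' = (0.950 − 0.693) / (1 − (0.693)(0.950)) = 0.2567/0.3413 = 0.7520.
u' = 0.7520 × 3.00 × 10^8 m/s.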